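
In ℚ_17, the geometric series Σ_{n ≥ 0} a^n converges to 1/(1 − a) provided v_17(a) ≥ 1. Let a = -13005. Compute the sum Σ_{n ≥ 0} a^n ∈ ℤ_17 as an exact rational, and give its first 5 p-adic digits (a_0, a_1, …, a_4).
Σ a^n = 1/(1 − a) = 1/13006;  first 5 digits = (1, 0, 6, 14, 1)

v_17(a) = 2 ≥ 1, so the series converges in ℤ_17 to 1/(1 − a) = 1/(1 − (-13005)) = 1/13006. Expand this rational in ℤ_17: compute digits iteratively via d_i = x_i mod 17, x_{i+1} = (x_i − d_i)/17. The first 5 digits are (1, 0, 6, 14, 1).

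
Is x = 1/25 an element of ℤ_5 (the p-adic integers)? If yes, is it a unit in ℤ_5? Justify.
x ∉ ℤ_5 (v_5(x) = -2 < 0)

ℤ_5 = {x ∈ ℚ_5 : v_5(x) ≥ 0} and ℤ_5^× = {x ∈ ℤ_5 : v_5(x) = 0}. Here v_5(1/25) = v_5(num) − v_5(den) = -2; compare against these criteria.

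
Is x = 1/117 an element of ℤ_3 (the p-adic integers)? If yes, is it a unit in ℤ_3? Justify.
x ∉ ℤ_3 (v_3(x) = -2 < 0)

ℤ_3 = {x ∈ ℚ_3 : v_3(x) ≥ 0} and ℤ_3^× = {x ∈ ℤ_3 : v_3(x) = 0}. Here v_3(1/117) = v_3(num) − v_3(den) = -2; compare against these criteria.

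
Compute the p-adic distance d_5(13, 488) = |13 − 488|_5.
d_5(13, 488) = 1/25

Step 1 — x − y = 13 − 488 = -475. Step 2 — v_5(-475) = 2 (factor: -475 = −(5^2 · 19); the sign does not affect v_p). Step 3 — |x − y|_5 = 5^{-2} = 1/25.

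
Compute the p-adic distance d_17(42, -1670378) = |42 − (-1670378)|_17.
d_17(42, -1670378) = 1/83521

Step 1 — x − y = 42 − (-1670378) = 1670420. Step 2 — v_17(1670420) = 4 (factor: 1670420 = (17^4 · 20); the sign does not affect v_p). Step 3 — |x − y|_17 = 17^{-4} = 1/83521.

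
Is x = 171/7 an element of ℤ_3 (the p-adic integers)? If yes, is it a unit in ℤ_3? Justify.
x ∈ ℤ_3 but not a unit; v_3(x) = 2 > 0

ℤ_3 = {x ∈ ℚ_3 : v_3(x) ≥ 0} and ℤ_3^× = {x ∈ ℤ_3 : v_3(x) = 0}. Here v_3(171/7) = v_3(num) − v_3(den) = 2; compare against these criteria.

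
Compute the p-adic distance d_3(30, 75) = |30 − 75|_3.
d_3(30, 75) = 1/9

Step 1 — x − y = 30 − 75 = -45. Step 2 — v_3(-45) = 2 (factor: -45 = −(3^2 · 5); the sign does not affect v_p). Step 3 — |x − y|_3 = 3^{-2} = 1/9.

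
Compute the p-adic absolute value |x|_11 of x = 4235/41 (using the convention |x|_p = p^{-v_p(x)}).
|4235/41|_11 = 1/121

Step 1 — compute v_11(x) by factoring powers of 11 out of the numerator and denominator: v_11(4235/41) = 2. Step 2 — apply |x|_p = p^{-v_p(x)} = 11^{-2} = 1/121.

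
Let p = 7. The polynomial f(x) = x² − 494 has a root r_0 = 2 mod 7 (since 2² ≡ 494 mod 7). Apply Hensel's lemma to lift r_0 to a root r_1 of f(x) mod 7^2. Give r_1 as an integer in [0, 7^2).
r_1 = 2 (mod 49)

Hensel's recurrence: r_{i+1} = r_i − f(r_i)·(f′(r_i))^{-1} mod 7^{i+2}, with f′(x) = 2x. Iterate:
  r_0 = 2 (mod 7)
  r_1 = 2 (mod 49)
Final: r_1 = 2, and one checks f(r_1) ≡ 0 mod 7^2.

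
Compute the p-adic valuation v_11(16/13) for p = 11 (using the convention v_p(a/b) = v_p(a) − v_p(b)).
v_11(16/13) = 0

Factor powers of 11 from the numerator and denominator of the reduced fraction: 16 = 11^0 · 16 and 13 = 11^0 · 13. Apply v_p(a/b) = v_p(a) − v_p(b): v_11(16/13) = 0 − 0 = 0.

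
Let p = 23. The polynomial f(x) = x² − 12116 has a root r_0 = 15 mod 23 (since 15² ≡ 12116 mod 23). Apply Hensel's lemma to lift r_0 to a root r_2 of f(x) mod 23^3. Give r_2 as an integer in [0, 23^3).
r_2 = 8893 (mod 12167)

Hensel's recurrence: r_{i+1} = r_i − f(r_i)·(f′(r_i))^{-1} mod 23^{i+2}, with f′(x) = 2x. Iterate:
  r_0 = 15 (mod 23)
  r_1 = 429 (mod 529)
  r_2 = 8893 (mod 12167)
Final: r_2 = 8893, and one checks f(r_2) ≡ 0 mod 23^3.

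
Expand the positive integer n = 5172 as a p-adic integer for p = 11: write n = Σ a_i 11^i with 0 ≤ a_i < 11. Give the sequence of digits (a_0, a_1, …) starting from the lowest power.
(a_0, a_1, …) = (2, 8, 9, 3)

Repeated division by 11 gives the digits low-to-high: 5172 = 2 + 8·11^1 + 9·11^2 + 3·11^3. Digit sequence: (2, 8, 9, 3).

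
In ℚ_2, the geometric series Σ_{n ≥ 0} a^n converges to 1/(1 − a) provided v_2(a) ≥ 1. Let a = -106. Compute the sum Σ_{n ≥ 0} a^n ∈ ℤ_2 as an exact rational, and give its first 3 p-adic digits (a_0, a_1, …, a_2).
Σ a^n = 1/(1 − a) = 1/107;  first 3 digits = (1, 1, 0)

v_2(a) = 1 ≥ 1, so the series converges in ℤ_2 to 1/(1 − a) = 1/(1 − (-106)) = 1/107. Expand this rational in ℤ_2: compute digits iteratively via d_i = x_i mod 2, x_{i+1} = (x_i − d_i)/2. The first 3 digits are (1, 1, 0).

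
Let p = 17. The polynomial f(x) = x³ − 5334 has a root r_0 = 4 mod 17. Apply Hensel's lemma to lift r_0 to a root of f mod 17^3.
r_2 = 463 (mod 4913)

Hensel: r_{i+1} = r_i − f(r_i)/f′(r_i) mod 17^{i+2}, where f′(x) = 3x². Iterate:
  r_0 = 4 (mod 17)
  r_1 = 174 (mod 289)
  r_2 = 463 (mod 4913)
Final: r = 463 with f(r) ≡ 0 mod 17^3.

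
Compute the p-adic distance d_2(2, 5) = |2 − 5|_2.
d_2(2, 5) = 1

Step 1 — x − y = 2 − 5 = -3. Step 2 — v_2(-3) = 0 (factor: -3 = −(2^0 · 3); the sign does not affect v_p). Step 3 — |x − y|_2 = 2^{0} = 1.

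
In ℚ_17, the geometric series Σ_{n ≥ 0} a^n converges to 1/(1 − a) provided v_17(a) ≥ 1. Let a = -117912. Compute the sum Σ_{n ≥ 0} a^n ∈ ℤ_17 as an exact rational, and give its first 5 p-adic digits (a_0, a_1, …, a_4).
Σ a^n = 1/(1 − a) = 1/117913;  first 5 digits = (1, 0, 0, 10, 15)

v_17(a) = 3 ≥ 1, so the series converges in ℤ_17 to 1/(1 − a) = 1/(1 − (-117912)) = 1/117913. Expand this rational in ℤ_17: compute digits iteratively via d_i = x_i mod 17, x_{i+1} = (x_i − d_i)/17. The first 5 digits are (1, 0, 0, 10, 15).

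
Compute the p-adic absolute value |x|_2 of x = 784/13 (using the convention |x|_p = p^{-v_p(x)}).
|784/13|_2 = 1/16

Step 1 — compute v_2(x) by factoring powers of 2 out of the numerator and denominator: v_2(784/13) = 4. Step 2 — apply |x|_p = p^{-v_p(x)} = 2^{-4} = 1/16.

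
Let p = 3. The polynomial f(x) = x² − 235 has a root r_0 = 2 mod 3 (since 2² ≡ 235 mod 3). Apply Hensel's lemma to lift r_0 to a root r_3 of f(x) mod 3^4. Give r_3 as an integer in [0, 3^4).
r_3 = 44 (mod 81)

Hensel's recurrence: r_{i+1} = r_i − f(r_i)·(f′(r_i))^{-1} mod 3^{i+2}, with f′(x) = 2x. Iterate:
  r_0 = 2 (mod 3)
  r_1 = 8 (mod 9)
  r_2 = 17 (mod 27)
  r_3 = 44 (mod 81)
Final: r_3 = 44, and one checks f(r_3) ≡ 0 mod 3^4.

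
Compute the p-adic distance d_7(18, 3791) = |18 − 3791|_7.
d_7(18, 3791) = 1/343

Step 1 — x − y = 18 − 3791 = -3773. Step 2 — v_7(-3773) = 3 (factor: -3773 = −(7^3 · 11); the sign does not affect v_p). Step 3 — |x − y|_7 = 7^{-3} = 1/343.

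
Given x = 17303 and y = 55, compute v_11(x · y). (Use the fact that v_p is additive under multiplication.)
v_11(951665) = 4

v_p(x) = 3 (factor: 17303 = 11^3 · 13); v_p(y) = 1 (factor: 55 = 11^1 · 5). Additivity: v_p(xy) = v_p(x) + v_p(y) = 3 + 1 = 4. (Direct check: xy = 951665 = 11^4 · (65).)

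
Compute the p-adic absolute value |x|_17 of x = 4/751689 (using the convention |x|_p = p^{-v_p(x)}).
|4/751689|_17 = 83521

Step 1 — compute v_17(x) by factoring powers of 17 out of the numerator and denominator: v_17(4/751689) = -4. Step 2 — apply |x|_p = p^{-v_p(x)} = 17^{4} = 83521.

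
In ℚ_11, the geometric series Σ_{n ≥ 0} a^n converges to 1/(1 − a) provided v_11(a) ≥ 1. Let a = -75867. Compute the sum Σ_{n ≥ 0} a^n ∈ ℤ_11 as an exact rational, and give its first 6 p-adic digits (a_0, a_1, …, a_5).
Σ a^n = 1/(1 − a) = 1/75868;  first 6 digits = (1, 0, 0, 9, 5, 10)

v_11(a) = 3 ≥ 1, so the series converges in ℤ_11 to 1/(1 − a) = 1/(1 − (-75867)) = 1/75868. Expand this rational in ℤ_11: compute digits iteratively via d_i = x_i mod 11, x_{i+1} = (x_i − d_i)/11. The first 6 digits are (1, 0, 0, 9, 5, 10).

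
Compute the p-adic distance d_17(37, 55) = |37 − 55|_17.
d_17(37, 55) = 1

Step 1 — x − y = 37 − 55 = -18. Step 2 — v_17(-18) = 0 (factor: -18 = −(17^0 · 18); the sign does not affect v_p). Step 3 — |x − y|_17 = 17^{0} = 1.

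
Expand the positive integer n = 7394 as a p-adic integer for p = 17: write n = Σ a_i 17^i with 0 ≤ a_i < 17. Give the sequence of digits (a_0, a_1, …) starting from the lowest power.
(a_0, a_1, …) = (16, 9, 8, 1)

Repeated division by 17 gives the digits low-to-high: 7394 = 16 + 9·17^1 + 8·17^2 + 1·17^3. Digit sequence: (16, 9, 8, 1).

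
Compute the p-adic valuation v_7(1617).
v_7(1617) = 2

v_7(n) is the largest exponent k such that 7^k divides n. Factor out: 1617 = 7^2 · 33. (Sign doesn't affect v_p.) So v_7(1617) = 2.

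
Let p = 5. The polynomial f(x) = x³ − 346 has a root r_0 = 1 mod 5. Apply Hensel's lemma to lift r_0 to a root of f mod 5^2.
r_1 = 16 (mod 25)

Hensel: r_{i+1} = r_i − f(r_i)/f′(r_i) mod 5^{i+2}, where f′(x) = 3x². Iterate:
  r_0 = 1 (mod 5)
  r_1 = 16 (mod 25)
Final: r = 16 with f(r) ≡ 0 mod 5^2.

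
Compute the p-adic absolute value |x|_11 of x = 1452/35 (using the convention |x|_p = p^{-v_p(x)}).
|1452/35|_11 = 1/121

Step 1 — compute v_11(x) by factoring powers of 11 out of the numerator and denominator: v_11(1452/35) = 2. Step 2 — apply |x|_p = p^{-v_p(x)} = 11^{-2} = 1/121.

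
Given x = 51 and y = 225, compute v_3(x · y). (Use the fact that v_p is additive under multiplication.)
v_3(11475) = 3

v_p(x) = 1 (factor: 51 = 3^1 · 17); v_p(y) = 2 (factor: 225 = 3^2 · 25). Additivity: v_p(xy) = v_p(x) + v_p(y) = 1 + 2 = 3. (Direct check: xy = 11475 = 3^3 · (425).)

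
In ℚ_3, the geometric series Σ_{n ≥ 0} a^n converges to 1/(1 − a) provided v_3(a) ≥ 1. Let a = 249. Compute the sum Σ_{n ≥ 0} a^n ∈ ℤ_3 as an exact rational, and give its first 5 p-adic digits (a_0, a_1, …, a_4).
Σ a^n = 1/(1 − a) = -1/248;  first 5 digits = (1, 2, 1, 0, 1)

v_3(a) = 1 ≥ 1, so the series converges in ℤ_3 to 1/(1 − a) = 1/(1 − 249) = -1/248. Expand this rational in ℤ_3: compute digits iteratively via d_i = x_i mod 3, x_{i+1} = (x_i − d_i)/3. The first 5 digits are (1, 2, 1, 0, 1).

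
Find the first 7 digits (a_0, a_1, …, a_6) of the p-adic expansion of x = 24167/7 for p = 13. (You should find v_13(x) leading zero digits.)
(a_0, …, a_6) = (0, 0, 0, 9, 5, 7, 5)

v_13(24167/7) = 3, so a_0 = ... = a_2 = 0. Factor out: x = 13^3 · u with u = 11/7 a unit in ℤ_13. Expand u iteratively via a_{v+i} = u_i mod 13, u_{i+1} = (u_i − a_{v+i})/13:
  u_0 = 11/7;  a_3 = 9;  u_1 = (u_0 − 9)/13 = -4/7
  u_1 = -4/7;  a_4 = 5;  u_2 = (u_1 − 5)/13 = -3/7
  u_2 = -3/7;  a_5 = 7;  u_3 = (u_2 − 7)/13 = -4/7
  u_3 = -4/7;  a_6 = 5;  u_4 = (u_3 − 5)/13 = -3/7
Digits: (0, 0, 0, 9, 5, 7, 5).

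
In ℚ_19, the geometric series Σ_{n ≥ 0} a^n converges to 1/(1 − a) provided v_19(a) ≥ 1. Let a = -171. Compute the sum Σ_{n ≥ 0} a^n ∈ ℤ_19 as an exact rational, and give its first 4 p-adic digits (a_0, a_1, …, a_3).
Σ a^n = 1/(1 − a) = 1/172;  first 4 digits = (1, 10, 4, 16)

v_19(a) = 1 ≥ 1, so the series converges in ℤ_19 to 1/(1 − a) = 1/(1 − (-171)) = 1/172. Expand this rational in ℤ_19: compute digits iteratively via d_i = x_i mod 19, x_{i+1} = (x_i − d_i)/19. The first 4 digits are (1, 10, 4, 16).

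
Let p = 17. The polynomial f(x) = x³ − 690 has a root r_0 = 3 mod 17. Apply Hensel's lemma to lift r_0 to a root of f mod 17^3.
r_2 = 4780 (mod 4913)

Hensel: r_{i+1} = r_i − f(r_i)/f′(r_i) mod 17^{i+2}, where f′(x) = 3x². Iterate:
  r_0 = 3 (mod 17)
  r_1 = 156 (mod 289)
  r_2 = 4780 (mod 4913)
Final: r = 4780 with f(r) ≡ 0 mod 17^3.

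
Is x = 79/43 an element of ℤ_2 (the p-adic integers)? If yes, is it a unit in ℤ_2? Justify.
x ∈ ℤ_2^× (unit); v_2(x) = 0

ℤ_2 = {x ∈ ℚ_2 : v_2(x) ≥ 0} and ℤ_2^× = {x ∈ ℤ_2 : v_2(x) = 0}. Here v_2(79/43) = v_2(num) − v_2(den) = 0; compare against these criteria.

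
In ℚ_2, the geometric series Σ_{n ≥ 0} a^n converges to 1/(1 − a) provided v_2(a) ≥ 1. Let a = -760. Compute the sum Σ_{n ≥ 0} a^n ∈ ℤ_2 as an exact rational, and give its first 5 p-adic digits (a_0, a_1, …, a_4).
Σ a^n = 1/(1 − a) = 1/761;  first 5 digits = (1, 0, 0, 1, 0)

v_2(a) = 3 ≥ 1, so the series converges in ℤ_2 to 1/(1 − a) = 1/(1 − (-760)) = 1/761. Expand this rational in ℤ_2: compute digits iteratively via d_i = x_i mod 2, x_{i+1} = (x_i − d_i)/2. The first 5 digits are (1, 0, 0, 1, 0).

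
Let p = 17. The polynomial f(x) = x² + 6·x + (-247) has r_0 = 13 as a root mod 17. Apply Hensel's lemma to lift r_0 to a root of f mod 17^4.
r_3 = 13 (mod 83521)

Hensel: r_{i+1} = r_i − f(r_i)·(f′(r_i))^{-1} mod 17^{i+2}, f′(x) = 2x + 6. Iterate:
  r_0 = 13 (mod 17)
  r_1 = 13 (mod 289)
  r_2 = 13 (mod 4913)
  r_3 = 13 (mod 83521)
Final: r = 13 satisfies f(r) ≡ 0 mod 17^4.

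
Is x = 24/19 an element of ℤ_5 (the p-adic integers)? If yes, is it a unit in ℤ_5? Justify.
x ∈ ℤ_5^× (unit); v_5(x) = 0

ℤ_5 = {x ∈ ℚ_5 : v_5(x) ≥ 0} and ℤ_5^× = {x ∈ ℤ_5 : v_5(x) = 0}. Here v_5(24/19) = v_5(num) − v_5(den) = 0; compare against these criteria.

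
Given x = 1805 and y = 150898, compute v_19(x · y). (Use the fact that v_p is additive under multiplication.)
v_19(272370890) = 5

v_p(x) = 2 (factor: 1805 = 19^2 · 5); v_p(y) = 3 (factor: 150898 = 19^3 · 22). Additivity: v_p(xy) = v_p(x) + v_p(y) = 2 + 3 = 5. (Direct check: xy = 272370890 = 19^5 · (110).)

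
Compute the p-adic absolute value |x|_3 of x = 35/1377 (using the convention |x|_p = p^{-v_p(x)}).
|35/1377|_3 = 81

Step 1 — compute v_3(x) by factoring powers of 3 out of the numerator and denominator: v_3(35/1377) = -4. Step 2 — apply |x|_p = p^{-v_p(x)} = 3^{4} = 81.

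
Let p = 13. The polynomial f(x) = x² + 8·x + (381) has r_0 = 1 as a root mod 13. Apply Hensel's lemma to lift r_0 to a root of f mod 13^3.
r_2 = 469 (mod 2197)

Hensel: r_{i+1} = r_i − f(r_i)·(f′(r_i))^{-1} mod 13^{i+2}, f′(x) = 2x + 8. Iterate:
  r_0 = 1 (mod 13)
  r_1 = 131 (mod 169)
  r_2 = 469 (mod 2197)
Final: r = 469 satisfies f(r) ≡ 0 mod 13^3.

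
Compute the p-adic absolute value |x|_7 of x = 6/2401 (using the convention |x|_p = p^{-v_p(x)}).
|6/2401|_7 = 2401

Step 1 — compute v_7(x) by factoring powers of 7 out of the numerator and denominator: v_7(6/2401) = -4. Step 2 — apply |x|_p = p^{-v_p(x)} = 7^{4} = 2401.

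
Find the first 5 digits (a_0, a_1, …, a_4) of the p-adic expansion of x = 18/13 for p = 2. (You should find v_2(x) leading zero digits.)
(a_0, …, a_4) = (0, 1, 0, 1, 1)

v_2(18/13) = 1, so a_0 = ... = a_0 = 0. Factor out: x = 2^1 · u with u = 9/13 a unit in ℤ_2. Expand u iteratively via a_{v+i} = u_i mod 2, u_{i+1} = (u_i − a_{v+i})/2:
  u_0 = 9/13;  a_1 = 1;  u_1 = (u_0 − 1)/2 = -2/13
  u_1 = -2/13;  a_2 = 0;  u_2 = (u_1 − 0)/2 = -1/13
  u_2 = -1/13;  a_3 = 1;  u_3 = (u_2 − 1)/2 = -7/13
  u_3 = -7/13;  a_4 = 1;  u_4 = (u_3 − 1)/2 = -10/13
Digits: (0, 1, 0, 1, 1).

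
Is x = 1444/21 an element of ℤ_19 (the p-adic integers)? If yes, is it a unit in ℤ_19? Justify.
x ∈ ℤ_19 but not a unit; v_19(x) = 2 > 0

ℤ_19 = {x ∈ ℚ_19 : v_19(x) ≥ 0} and ℤ_19^× = {x ∈ ℤ_19 : v_19(x) = 0}. Here v_19(1444/21) = v_19(num) − v_19(den) = 2; compare against these criteria.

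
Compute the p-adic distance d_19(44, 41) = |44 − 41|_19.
d_19(44, 41) = 1

Step 1 — x − y = 44 − 41 = 3. Step 2 — v_19(3) = 0 (factor: 3 = (19^0 · 3); the sign does not affect v_p). Step 3 — |x − y|_19 = 19^{0} = 1.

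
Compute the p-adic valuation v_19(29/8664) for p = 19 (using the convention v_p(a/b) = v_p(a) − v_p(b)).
v_19(29/8664) = -2

Factor powers of 19 from the numerator and denominator of the reduced fraction: 29 = 19^0 · 29 and 8664 = 19^2 · 24. Apply v_p(a/b) = v_p(a) − v_p(b): v_19(29/8664) = 0 − 2 = -2.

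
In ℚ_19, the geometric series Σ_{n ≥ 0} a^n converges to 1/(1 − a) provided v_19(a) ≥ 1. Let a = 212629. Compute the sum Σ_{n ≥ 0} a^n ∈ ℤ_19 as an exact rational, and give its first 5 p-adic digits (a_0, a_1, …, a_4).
Σ a^n = 1/(1 − a) = -1/212628;  first 5 digits = (1, 0, 0, 12, 1)

v_19(a) = 3 ≥ 1, so the series converges in ℤ_19 to 1/(1 − a) = 1/(1 − 212629) = -1/212628. Expand this rational in ℤ_19: compute digits iteratively via d_i = x_i mod 19, x_{i+1} = (x_i − d_i)/19. The first 5 digits are (1, 0, 0, 12, 1).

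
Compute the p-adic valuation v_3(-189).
v_3(-189) = 3

v_3(n) is the largest exponent k such that 3^k divides n. Factor out: -189 = -3^3 · 7. (Sign doesn't affect v_p.) So v_3(-189) = 3.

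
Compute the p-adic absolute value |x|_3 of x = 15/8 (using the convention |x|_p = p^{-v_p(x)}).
|15/8|_3 = 1/3

Step 1 — compute v_3(x) by factoring powers of 3 out of the numerator and denominator: v_3(15/8) = 1. Step 2 — apply |x|_p = p^{-v_p(x)} = 3^{-1} = 1/3.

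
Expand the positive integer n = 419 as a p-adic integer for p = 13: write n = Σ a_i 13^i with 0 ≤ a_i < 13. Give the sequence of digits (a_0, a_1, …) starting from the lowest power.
(a_0, a_1, …) = (3, 6, 2)

Repeated division by 13 gives the digits low-to-high: 419 = 3 + 6·13^1 + 2·13^2. Digit sequence: (3, 6, 2).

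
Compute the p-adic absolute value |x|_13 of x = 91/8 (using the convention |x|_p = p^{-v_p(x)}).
|91/8|_13 = 1/13

Step 1 — compute v_13(x) by factoring powers of 13 out of the numerator and denominator: v_13(91/8) = 1. Step 2 — apply |x|_p = p^{-v_p(x)} = 13^{-1} = 1/13.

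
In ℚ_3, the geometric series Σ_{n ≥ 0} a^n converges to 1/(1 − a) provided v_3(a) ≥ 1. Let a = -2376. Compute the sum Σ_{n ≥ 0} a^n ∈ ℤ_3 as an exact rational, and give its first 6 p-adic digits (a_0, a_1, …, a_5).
Σ a^n = 1/(1 − a) = 1/2377;  first 6 digits = (1, 0, 0, 2, 0, 2)

v_3(a) = 3 ≥ 1, so the series converges in ℤ_3 to 1/(1 − a) = 1/(1 − (-2376)) = 1/2377. Expand this rational in ℤ_3: compute digits iteratively via d_i = x_i mod 3, x_{i+1} = (x_i − d_i)/3. The first 6 digits are (1, 0, 0, 2, 0, 2).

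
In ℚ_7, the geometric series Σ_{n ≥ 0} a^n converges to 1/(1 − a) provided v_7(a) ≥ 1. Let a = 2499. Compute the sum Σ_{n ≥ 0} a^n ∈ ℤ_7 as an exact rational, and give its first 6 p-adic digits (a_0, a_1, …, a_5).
Σ a^n = 1/(1 − a) = -1/2498;  first 6 digits = (1, 0, 2, 0, 5, 0)

v_7(a) = 2 ≥ 1, so the series converges in ℤ_7 to 1/(1 − a) = 1/(1 − 2499) = -1/2498. Expand this rational in ℤ_7: compute digits iteratively via d_i = x_i mod 7, x_{i+1} = (x_i − d_i)/7. The first 6 digits are (1, 0, 2, 0, 5, 0).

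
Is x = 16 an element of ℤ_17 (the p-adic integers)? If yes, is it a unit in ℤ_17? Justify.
x ∈ ℤ_17^× (unit); v_17(x) = 0

ℤ_17 = {x ∈ ℚ_17 : v_17(x) ≥ 0} and ℤ_17^× = {x ∈ ℤ_17 : v_17(x) = 0}. Here v_17(16) = v_17(num) − v_17(den) = 0; compare against these criteria.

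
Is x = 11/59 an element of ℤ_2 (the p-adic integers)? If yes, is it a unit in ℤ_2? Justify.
x ∈ ℤ_2^× (unit); v_2(x) = 0

ℤ_2 = {x ∈ ℚ_2 : v_2(x) ≥ 0} and ℤ_2^× = {x ∈ ℤ_2 : v_2(x) = 0}. Here v_2(11/59) = v_2(num) − v_2(den) = 0; compare against these criteria.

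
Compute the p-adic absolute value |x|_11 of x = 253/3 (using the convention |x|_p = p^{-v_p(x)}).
|253/3|_11 = 1/11

Step 1 — compute v_11(x) by factoring powers of 11 out of the numerator and denominator: v_11(253/3) = 1. Step 2 — apply |x|_p = p^{-v_p(x)} = 11^{-1} = 1/11.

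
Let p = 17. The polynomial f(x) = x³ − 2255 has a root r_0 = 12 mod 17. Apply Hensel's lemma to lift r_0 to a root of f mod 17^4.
r_3 = 1202 (mod 83521)

Hensel: r_{i+1} = r_i − f(r_i)/f′(r_i) mod 17^{i+2}, where f′(x) = 3x². Iterate:
  r_0 = 12 (mod 17)
  r_1 = 46 (mod 289)
  r_2 = 1202 (mod 4913)
  r_3 = 1202 (mod 83521)
Final: r = 1202 with f(r) ≡ 0 mod 17^4.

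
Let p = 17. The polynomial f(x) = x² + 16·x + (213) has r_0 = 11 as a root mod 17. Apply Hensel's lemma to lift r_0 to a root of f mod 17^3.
r_2 = 895 (mod 4913)

Hensel: r_{i+1} = r_i − f(r_i)·(f′(r_i))^{-1} mod 17^{i+2}, f′(x) = 2x + 16. Iterate:
  r_0 = 11 (mod 17)
  r_1 = 28 (mod 289)
  r_2 = 895 (mod 4913)
Final: r = 895 satisfies f(r) ≡ 0 mod 17^3.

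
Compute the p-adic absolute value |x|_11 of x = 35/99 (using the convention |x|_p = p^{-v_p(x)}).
|35/99|_11 = 11

Step 1 — compute v_11(x) by factoring powers of 11 out of the numerator and denominator: v_11(35/99) = -1. Step 2 — apply |x|_p = p^{-v_p(x)} = 11^{1} = 11.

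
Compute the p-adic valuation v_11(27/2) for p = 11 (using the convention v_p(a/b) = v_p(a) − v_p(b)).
v_11(27/2) = 0

Factor powers of 11 from the numerator and denominator of the reduced fraction: 27 = 11^0 · 27 and 2 = 11^0 · 2. Apply v_p(a/b) = v_p(a) − v_p(b): v_11(27/2) = 0 − 0 = 0.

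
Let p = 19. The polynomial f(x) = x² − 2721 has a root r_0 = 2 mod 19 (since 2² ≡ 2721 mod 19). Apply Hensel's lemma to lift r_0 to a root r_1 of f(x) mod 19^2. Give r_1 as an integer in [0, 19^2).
r_1 = 230 (mod 361)

Hensel's recurrence: r_{i+1} = r_i − f(r_i)·(f′(r_i))^{-1} mod 19^{i+2}, with f′(x) = 2x. Iterate:
  r_0 = 2 (mod 19)
  r_1 = 230 (mod 361)
Final: r_1 = 230, and one checks f(r_1) ≡ 0 mod 19^2.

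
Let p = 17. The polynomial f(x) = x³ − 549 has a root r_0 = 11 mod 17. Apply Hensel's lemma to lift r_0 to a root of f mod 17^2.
r_1 = 266 (mod 289)

Hensel: r_{i+1} = r_i − f(r_i)/f′(r_i) mod 17^{i+2}, where f′(x) = 3x². Iterate:
  r_0 = 11 (mod 17)
  r_1 = 266 (mod 289)
Final: r = 266 with f(r) ≡ 0 mod 17^2.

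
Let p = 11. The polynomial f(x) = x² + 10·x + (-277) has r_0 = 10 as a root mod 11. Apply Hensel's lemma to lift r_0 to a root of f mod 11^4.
r_3 = 14464 (mod 14641)

Hensel: r_{i+1} = r_i − f(r_i)·(f′(r_i))^{-1} mod 11^{i+2}, f′(x) = 2x + 10. Iterate:
  r_0 = 10 (mod 11)
  r_1 = 65 (mod 121)
  r_2 = 1154 (mod 1331)
  r_3 = 14464 (mod 14641)
Final: r = 14464 satisfies f(r) ≡ 0 mod 11^4.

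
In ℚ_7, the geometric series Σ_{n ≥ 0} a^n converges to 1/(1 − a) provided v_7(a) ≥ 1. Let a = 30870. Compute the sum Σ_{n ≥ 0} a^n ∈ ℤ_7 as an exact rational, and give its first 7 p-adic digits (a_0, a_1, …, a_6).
Σ a^n = 1/(1 − a) = -1/30869;  first 7 digits = (1, 0, 0, 6, 5, 1, 1)

v_7(a) = 3 ≥ 1, so the series converges in ℤ_7 to 1/(1 − a) = 1/(1 − 30870) = -1/30869. Expand this rational in ℤ_7: compute digits iteratively via d_i = x_i mod 7, x_{i+1} = (x_i − d_i)/7. The first 7 digits are (1, 0, 0, 6, 5, 1, 1).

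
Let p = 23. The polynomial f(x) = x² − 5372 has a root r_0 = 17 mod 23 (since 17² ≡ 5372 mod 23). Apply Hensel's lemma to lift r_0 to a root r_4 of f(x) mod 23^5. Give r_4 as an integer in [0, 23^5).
r_4 = 5094172 (mod 6436343)

Hensel's recurrence: r_{i+1} = r_i − f(r_i)·(f′(r_i))^{-1} mod 23^{i+2}, with f′(x) = 2x. Iterate:
  r_0 = 17 (mod 23)
  r_1 = 431 (mod 529)
  r_2 = 8366 (mod 12167)
  r_3 = 57034 (mod 279841)
  r_4 = 5094172 (mod 6436343)
Final: r_4 = 5094172, and one checks f(r_4) ≡ 0 mod 23^5.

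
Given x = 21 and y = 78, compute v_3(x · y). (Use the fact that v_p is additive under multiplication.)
v_3(1638) = 2

v_p(x) = 1 (factor: 21 = 3^1 · 7); v_p(y) = 1 (factor: 78 = 3^1 · 26). Additivity: v_p(xy) = v_p(x) + v_p(y) = 1 + 1 = 2. (Direct check: xy = 1638 = 3^2 · (182).)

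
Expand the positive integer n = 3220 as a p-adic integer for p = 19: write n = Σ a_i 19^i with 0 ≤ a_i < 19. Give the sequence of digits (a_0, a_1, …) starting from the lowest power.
(a_0, a_1, …) = (9, 17, 8)

Repeated division by 19 gives the digits low-to-high: 3220 = 9 + 17·19^1 + 8·19^2. Digit sequence: (9, 17, 8).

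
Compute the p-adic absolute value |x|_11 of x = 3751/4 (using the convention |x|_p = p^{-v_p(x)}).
|3751/4|_11 = 1/121

Step 1 — compute v_11(x) by factoring powers of 11 out of the numerator and denominator: v_11(3751/4) = 2. Step 2 — apply |x|_p = p^{-v_p(x)} = 11^{-2} = 1/121.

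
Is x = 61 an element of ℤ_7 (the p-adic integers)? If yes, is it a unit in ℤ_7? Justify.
x ∈ ℤ_7^× (unit); v_7(x) = 0

ℤ_7 = {x ∈ ℚ_7 : v_7(x) ≥ 0} and ℤ_7^× = {x ∈ ℤ_7 : v_7(x) = 0}. Here v_7(61) = v_7(num) − v_7(den) = 0; compare against these criteria.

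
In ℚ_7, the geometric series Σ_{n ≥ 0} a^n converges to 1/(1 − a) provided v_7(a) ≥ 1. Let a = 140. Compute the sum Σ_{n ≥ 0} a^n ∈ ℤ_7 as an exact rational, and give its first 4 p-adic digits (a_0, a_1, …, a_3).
Σ a^n = 1/(1 − a) = -1/139;  first 4 digits = (1, 6, 3, 0)

v_7(a) = 1 ≥ 1, so the series converges in ℤ_7 to 1/(1 − a) = 1/(1 − 140) = -1/139. Expand this rational in ℤ_7: compute digits iteratively via d_i = x_i mod 7, x_{i+1} = (x_i − d_i)/7. The first 4 digits are (1, 6, 3, 0).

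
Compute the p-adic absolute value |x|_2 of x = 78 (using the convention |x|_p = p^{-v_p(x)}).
|78|_2 = 1/2

Step 1 — compute v_2(x) by factoring powers of 2 out of the numerator and denominator: v_2(78) = 1. Step 2 — apply |x|_p = p^{-v_p(x)} = 2^{-1} = 1/2.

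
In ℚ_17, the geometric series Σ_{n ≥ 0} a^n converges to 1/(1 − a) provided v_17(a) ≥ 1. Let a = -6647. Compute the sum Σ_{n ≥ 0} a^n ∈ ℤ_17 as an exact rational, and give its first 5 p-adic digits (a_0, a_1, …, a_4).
Σ a^n = 1/(1 − a) = 1/6648;  first 5 digits = (1, 0, 11, 15, 1)

v_17(a) = 2 ≥ 1, so the series converges in ℤ_17 to 1/(1 − a) = 1/(1 − (-6647)) = 1/6648. Expand this rational in ℤ_17: compute digits iteratively via d_i = x_i mod 17, x_{i+1} = (x_i − d_i)/17. The first 5 digits are (1, 0, 11, 15, 1).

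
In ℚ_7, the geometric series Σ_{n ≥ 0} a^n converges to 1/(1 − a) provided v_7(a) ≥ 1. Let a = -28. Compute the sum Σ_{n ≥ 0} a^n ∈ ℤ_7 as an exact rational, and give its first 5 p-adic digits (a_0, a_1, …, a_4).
Σ a^n = 1/(1 − a) = 1/29;  first 5 digits = (1, 3, 1, 1, 2)

v_7(a) = 1 ≥ 1, so the series converges in ℤ_7 to 1/(1 − a) = 1/(1 − (-28)) = 1/29. Expand this rational in ℤ_7: compute digits iteratively via d_i = x_i mod 7, x_{i+1} = (x_i − d_i)/7. The first 5 digits are (1, 3, 1, 1, 2).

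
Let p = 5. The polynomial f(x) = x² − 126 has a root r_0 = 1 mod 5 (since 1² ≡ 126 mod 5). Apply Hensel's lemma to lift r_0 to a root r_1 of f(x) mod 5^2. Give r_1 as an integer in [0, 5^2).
r_1 = 1 (mod 25)

Hensel's recurrence: r_{i+1} = r_i − f(r_i)·(f′(r_i))^{-1} mod 5^{i+2}, with f′(x) = 2x. Iterate:
  r_0 = 1 (mod 5)
  r_1 = 1 (mod 25)
Final: r_1 = 1, and one checks f(r_1) ≡ 0 mod 5^2.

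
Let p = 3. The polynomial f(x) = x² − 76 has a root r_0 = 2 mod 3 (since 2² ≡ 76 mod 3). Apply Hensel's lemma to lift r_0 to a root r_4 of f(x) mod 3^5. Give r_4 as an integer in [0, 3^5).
r_4 = 182 (mod 243)

Hensel's recurrence: r_{i+1} = r_i − f(r_i)·(f′(r_i))^{-1} mod 3^{i+2}, with f′(x) = 2x. Iterate:
  r_0 = 2 (mod 3)
  r_1 = 2 (mod 9)
  r_2 = 20 (mod 27)
  r_3 = 20 (mod 81)
  r_4 = 182 (mod 243)
Final: r_4 = 182, and one checks f(r_4) ≡ 0 mod 3^5.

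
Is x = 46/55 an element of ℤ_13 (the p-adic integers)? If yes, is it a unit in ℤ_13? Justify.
x ∈ ℤ_13^× (unit); v_13(x) = 0

ℤ_13 = {x ∈ ℚ_13 : v_13(x) ≥ 0} and ℤ_13^× = {x ∈ ℤ_13 : v_13(x) = 0}. Here v_13(46/55) = v_13(num) − v_13(den) = 0; compare against these criteria.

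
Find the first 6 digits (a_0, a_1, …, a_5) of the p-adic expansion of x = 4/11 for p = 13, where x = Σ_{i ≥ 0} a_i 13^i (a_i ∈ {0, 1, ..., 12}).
(a_0, …, a_5) = (11, 11, 5, 9, 4, 2)

v_13(4/11) = 0 (numerator and denominator both coprime to 13), so x ∈ ℤ_13^×. Compute digits iteratively via a_i = x_i mod 13, x_{i+1} = (x_i − a_i)/13, with x_0 = x:
  x_0 = 4/11;  a_0 = 11;  x_1 = (x_0 − 11)/13 = -9/11
  x_1 = -9/11;  a_1 = 11;  x_2 = (x_1 − 11)/13 = -10/11
  x_2 = -10/11;  a_2 = 5;  x_3 = (x_2 − 5)/13 = -5/11
  x_3 = -5/11;  a_3 = 9;  x_4 = (x_3 − 9)/13 = -8/11
  x_4 = -8/11;  a_4 = 4;  x_5 = (x_4 − 4)/13 = -4/11
  x_5 = -4/11;  a_5 = 2;  x_6 = (x_5 − 2)/13 = -2/11
Digits: (11, 11, 5, 9, 4, 2).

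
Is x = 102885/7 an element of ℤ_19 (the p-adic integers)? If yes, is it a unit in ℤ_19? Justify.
x ∈ ℤ_19 but not a unit; v_19(x) = 3 > 0

ℤ_19 = {x ∈ ℚ_19 : v_19(x) ≥ 0} and ℤ_19^× = {x ∈ ℤ_19 : v_19(x) = 0}. Here v_19(102885/7) = v_19(num) − v_19(den) = 3; compare against these criteria.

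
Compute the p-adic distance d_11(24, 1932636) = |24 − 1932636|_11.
d_11(24, 1932636) = 1/161051

Step 1 — x − y = 24 − 1932636 = -1932612. Step 2 — v_11(-1932612) = 5 (factor: -1932612 = −(11^5 · 12); the sign does not affect v_p). Step 3 — |x − y|_11 = 11^{-5} = 1/161051.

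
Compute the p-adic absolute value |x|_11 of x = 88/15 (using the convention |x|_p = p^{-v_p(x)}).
|88/15|_11 = 1/11

Step 1 — compute v_11(x) by factoring powers of 11 out of the numerator and denominator: v_11(88/15) = 1. Step 2 — apply |x|_p = p^{-v_p(x)} = 11^{-1} = 1/11.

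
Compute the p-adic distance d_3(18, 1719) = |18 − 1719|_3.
d_3(18, 1719) = 1/243

Step 1 — x − y = 18 − 1719 = -1701. Step 2 — v_3(-1701) = 5 (factor: -1701 = −(3^5 · 7); the sign does not affect v_p). Step 3 — |x − y|_3 = 3^{-5} = 1/243.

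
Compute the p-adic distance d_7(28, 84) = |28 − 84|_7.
d_7(28, 84) = 1/7

Step 1 — x − y = 28 − 84 = -56. Step 2 — v_7(-56) = 1 (factor: -56 = −(7^1 · 8); the sign does not affect v_p). Step 3 — |x − y|_7 = 7^{-1} = 1/7.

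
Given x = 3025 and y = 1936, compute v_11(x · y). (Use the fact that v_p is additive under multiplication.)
v_11(5856400) = 4

v_p(x) = 2 (factor: 3025 = 11^2 · 25); v_p(y) = 2 (factor: 1936 = 11^2 · 16). Additivity: v_p(xy) = v_p(x) + v_p(y) = 2 + 2 = 4. (Direct check: xy = 5856400 = 11^4 · (400).)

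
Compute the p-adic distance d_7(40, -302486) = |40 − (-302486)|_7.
d_7(40, -302486) = 1/16807

Step 1 — x − y = 40 − (-302486) = 302526. Step 2 — v_7(302526) = 5 (factor: 302526 = (7^5 · 18); the sign does not affect v_p). Step 3 — |x − y|_7 = 7^{-5} = 1/16807.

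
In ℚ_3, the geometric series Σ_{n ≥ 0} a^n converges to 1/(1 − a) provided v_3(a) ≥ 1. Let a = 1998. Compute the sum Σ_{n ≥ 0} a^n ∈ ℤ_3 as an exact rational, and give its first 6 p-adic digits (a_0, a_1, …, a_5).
Σ a^n = 1/(1 − a) = -1/1997;  first 6 digits = (1, 0, 0, 2, 0, 2)

v_3(a) = 3 ≥ 1, so the series converges in ℤ_3 to 1/(1 − a) = 1/(1 − 1998) = -1/1997. Expand this rational in ℤ_3: compute digits iteratively via d_i = x_i mod 3, x_{i+1} = (x_i − d_i)/3. The first 6 digits are (1, 0, 0, 2, 0, 2).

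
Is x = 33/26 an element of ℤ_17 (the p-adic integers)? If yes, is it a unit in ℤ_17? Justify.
x ∈ ℤ_17^× (unit); v_17(x) = 0

ℤ_17 = {x ∈ ℚ_17 : v_17(x) ≥ 0} and ℤ_17^× = {x ∈ ℤ_17 : v_17(x) = 0}. Here v_17(33/26) = v_17(num) − v_17(den) = 0; compare against these criteria.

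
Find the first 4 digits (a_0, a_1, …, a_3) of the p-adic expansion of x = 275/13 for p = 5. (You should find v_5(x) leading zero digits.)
(a_0, …, a_3) = (0, 0, 2, 4)

v_5(275/13) = 2, so a_0 = ... = a_1 = 0. Factor out: x = 5^2 · u with u = 11/13 a unit in ℤ_5. Expand u iteratively via a_{v+i} = u_i mod 5, u_{i+1} = (u_i − a_{v+i})/5:
  u_0 = 11/13;  a_2 = 2;  u_1 = (u_0 − 2)/5 = -3/13
  u_1 = -3/13;  a_3 = 4;  u_2 = (u_1 − 4)/5 = -11/13
Digits: (0, 0, 2, 4).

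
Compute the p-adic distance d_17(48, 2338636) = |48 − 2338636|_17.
d_17(48, 2338636) = 1/83521

Step 1 — x − y = 48 − 2338636 = -2338588. Step 2 — v_17(-2338588) = 4 (factor: -2338588 = −(17^4 · 28); the sign does not affect v_p). Step 3 — |x − y|_17 = 17^{-4} = 1/83521.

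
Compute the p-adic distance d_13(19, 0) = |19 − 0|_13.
d_13(19, 0) = 1

Step 1 — x − y = 19 − 0 = 19. Step 2 — v_13(19) = 0 (factor: 19 = (13^0 · 19); the sign does not affect v_p). Step 3 — |x − y|_13 = 13^{0} = 1.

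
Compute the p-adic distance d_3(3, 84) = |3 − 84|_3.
d_3(3, 84) = 1/81

Step 1 — x − y = 3 − 84 = -81. Step 2 — v_3(-81) = 4 (factor: -81 = −(3^4 · 1); the sign does not affect v_p). Step 3 — |x − y|_3 = 3^{-4} = 1/81.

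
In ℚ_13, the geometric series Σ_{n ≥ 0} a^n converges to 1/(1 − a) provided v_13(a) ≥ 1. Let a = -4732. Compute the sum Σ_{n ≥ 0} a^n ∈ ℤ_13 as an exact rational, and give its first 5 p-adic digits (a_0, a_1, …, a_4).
Σ a^n = 1/(1 − a) = 1/4733;  first 5 digits = (1, 0, 11, 10, 3)

v_13(a) = 2 ≥ 1, so the series converges in ℤ_13 to 1/(1 − a) = 1/(1 − (-4732)) = 1/4733. Expand this rational in ℤ_13: compute digits iteratively via d_i = x_i mod 13, x_{i+1} = (x_i − d_i)/13. The first 5 digits are (1, 0, 11, 10, 3).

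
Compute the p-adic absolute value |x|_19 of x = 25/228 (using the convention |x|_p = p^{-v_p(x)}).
|25/228|_19 = 19

Step 1 — compute v_19(x) by factoring powers of 19 out of the numerator and denominator: v_19(25/228) = -1. Step 2 — apply |x|_p = p^{-v_p(x)} = 19^{1} = 19.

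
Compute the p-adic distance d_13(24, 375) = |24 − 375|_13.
d_13(24, 375) = 1/13

Step 1 — x − y = 24 − 375 = -351. Step 2 — v_13(-351) = 1 (factor: -351 = −(13^1 · 27); the sign does not affect v_p). Step 3 — |x − y|_13 = 13^{-1} = 1/13.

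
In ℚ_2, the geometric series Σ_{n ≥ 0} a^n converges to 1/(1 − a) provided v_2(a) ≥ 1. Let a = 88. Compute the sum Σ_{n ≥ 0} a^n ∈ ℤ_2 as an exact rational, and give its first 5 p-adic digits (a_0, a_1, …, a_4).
Σ a^n = 1/(1 − a) = -1/87;  first 5 digits = (1, 0, 0, 1, 1)

v_2(a) = 3 ≥ 1, so the series converges in ℤ_2 to 1/(1 − a) = 1/(1 − 88) = -1/87. Expand this rational in ℤ_2: compute digits iteratively via d_i = x_i mod 2, x_{i+1} = (x_i − d_i)/2. The first 5 digits are (1, 0, 0, 1, 1).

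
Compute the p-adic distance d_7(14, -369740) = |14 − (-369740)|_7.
d_7(14, -369740) = 1/16807

Step 1 — x − y = 14 − (-369740) = 369754. Step 2 — v_7(369754) = 5 (factor: 369754 = (7^5 · 22); the sign does not affect v_p). Step 3 — |x − y|_7 = 7^{-5} = 1/16807.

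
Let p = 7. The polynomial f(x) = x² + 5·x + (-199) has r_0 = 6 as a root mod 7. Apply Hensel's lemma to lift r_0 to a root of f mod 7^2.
r_1 = 34 (mod 49)

Hensel: r_{i+1} = r_i − f(r_i)·(f′(r_i))^{-1} mod 7^{i+2}, f′(x) = 2x + 5. Iterate:
  r_0 = 6 (mod 7)
  r_1 = 34 (mod 49)
Final: r = 34 satisfies f(r) ≡ 0 mod 7^2.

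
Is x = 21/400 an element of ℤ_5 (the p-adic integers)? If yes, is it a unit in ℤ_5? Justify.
x ∉ ℤ_5 (v_5(x) = -2 < 0)

ℤ_5 = {x ∈ ℚ_5 : v_5(x) ≥ 0} and ℤ_5^× = {x ∈ ℤ_5 : v_5(x) = 0}. Here v_5(21/400) = v_5(num) − v_5(den) = -2; compare against these criteria.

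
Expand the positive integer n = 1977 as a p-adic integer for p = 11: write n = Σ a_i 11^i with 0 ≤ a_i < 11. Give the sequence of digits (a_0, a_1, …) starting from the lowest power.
(a_0, a_1, …) = (8, 3, 5, 1)

Repeated division by 11 gives the digits low-to-high: 1977 = 8 + 3·11^1 + 5·11^2 + 1·11^3. Digit sequence: (8, 3, 5, 1).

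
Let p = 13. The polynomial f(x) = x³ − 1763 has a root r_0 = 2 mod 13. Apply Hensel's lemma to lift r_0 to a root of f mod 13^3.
r_2 = 782 (mod 2197)

Hensel: r_{i+1} = r_i − f(r_i)/f′(r_i) mod 13^{i+2}, where f′(x) = 3x². Iterate:
  r_0 = 2 (mod 13)
  r_1 = 106 (mod 169)
  r_2 = 782 (mod 2197)
Final: r = 782 with f(r) ≡ 0 mod 13^3.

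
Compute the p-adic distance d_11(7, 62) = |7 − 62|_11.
d_11(7, 62) = 1/11

Step 1 — x − y = 7 − 62 = -55. Step 2 — v_11(-55) = 1 (factor: -55 = −(11^1 · 5); the sign does not affect v_p). Step 3 — |x − y|_11 = 11^{-1} = 1/11.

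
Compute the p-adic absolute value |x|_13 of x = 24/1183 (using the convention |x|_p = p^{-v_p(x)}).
|24/1183|_13 = 169

Step 1 — compute v_13(x) by factoring powers of 13 out of the numerator and denominator: v_13(24/1183) = -2. Step 2 — apply |x|_p = p^{-v_p(x)} = 13^{2} = 169.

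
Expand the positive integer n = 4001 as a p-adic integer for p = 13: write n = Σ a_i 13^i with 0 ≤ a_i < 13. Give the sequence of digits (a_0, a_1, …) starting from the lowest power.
(a_0, a_1, …) = (10, 8, 10, 1)

Repeated division by 13 gives the digits low-to-high: 4001 = 10 + 8·13^1 + 10·13^2 + 1·13^3. Digit sequence: (10, 8, 10, 1).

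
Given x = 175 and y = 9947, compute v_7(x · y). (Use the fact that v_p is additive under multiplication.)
v_7(1740725) = 4

v_p(x) = 1 (factor: 175 = 7^1 · 25); v_p(y) = 3 (factor: 9947 = 7^3 · 29). Additivity: v_p(xy) = v_p(x) + v_p(y) = 1 + 3 = 4. (Direct check: xy = 1740725 = 7^4 · (725).)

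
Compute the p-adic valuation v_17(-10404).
v_17(-10404) = 2

v_17(n) is the largest exponent k such that 17^k divides n. Factor out: -10404 = -17^2 · 36. (Sign doesn't affect v_p.) So v_17(-10404) = 2.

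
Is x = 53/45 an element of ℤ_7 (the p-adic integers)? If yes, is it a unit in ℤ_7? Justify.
x ∈ ℤ_7^× (unit); v_7(x) = 0

ℤ_7 = {x ∈ ℚ_7 : v_7(x) ≥ 0} and ℤ_7^× = {x ∈ ℤ_7 : v_7(x) = 0}. Here v_7(53/45) = v_7(num) − v_7(den) = 0; compare against these criteria.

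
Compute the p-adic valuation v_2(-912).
v_2(-912) = 4

v_2(n) is the largest exponent k such that 2^k divides n. Factor out: -912 = -2^4 · 57. (Sign doesn't affect v_p.) So v_2(-912) = 4.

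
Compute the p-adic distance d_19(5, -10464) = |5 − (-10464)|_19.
d_19(5, -10464) = 1/361

Step 1 — x − y = 5 − (-10464) = 10469. Step 2 — v_19(10469) = 2 (factor: 10469 = (19^2 · 29); the sign does not affect v_p). Step 3 — |x − y|_19 = 19^{-2} = 1/361.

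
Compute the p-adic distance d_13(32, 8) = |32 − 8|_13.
d_13(32, 8) = 1

Step 1 — x − y = 32 − 8 = 24. Step 2 — v_13(24) = 0 (factor: 24 = (13^0 · 24); the sign does not affect v_p). Step 3 — |x − y|_13 = 13^{0} = 1.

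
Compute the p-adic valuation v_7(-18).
v_7(-18) = 0

v_7(n) is the largest exponent k such that 7^k divides n. Factor out: -18 = -7^0 · 18. (Sign doesn't affect v_p.) So v_7(-18) = 0.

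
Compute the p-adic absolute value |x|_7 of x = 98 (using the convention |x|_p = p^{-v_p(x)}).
|98|_7 = 1/49

Step 1 — compute v_7(x) by factoring powers of 7 out of the numerator and denominator: v_7(98) = 2. Step 2 — apply |x|_p = p^{-v_p(x)} = 7^{-2} = 1/49.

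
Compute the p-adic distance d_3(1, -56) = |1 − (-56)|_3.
d_3(1, -56) = 1/3

Step 1 — x − y = 1 − (-56) = 57. Step 2 — v_3(57) = 1 (factor: 57 = (3^1 · 19); the sign does not affect v_p). Step 3 — |x − y|_3 = 3^{-1} = 1/3.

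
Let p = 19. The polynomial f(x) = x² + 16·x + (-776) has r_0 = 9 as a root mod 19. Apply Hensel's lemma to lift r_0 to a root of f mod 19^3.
r_2 = 5557 (mod 6859)

Hensel: r_{i+1} = r_i − f(r_i)·(f′(r_i))^{-1} mod 19^{i+2}, f′(x) = 2x + 16. Iterate:
  r_0 = 9 (mod 19)
  r_1 = 142 (mod 361)
  r_2 = 5557 (mod 6859)
Final: r = 5557 satisfies f(r) ≡ 0 mod 19^3.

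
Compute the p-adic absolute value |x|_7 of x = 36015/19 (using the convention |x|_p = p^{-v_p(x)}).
|36015/19|_7 = 1/2401

Step 1 — compute v_7(x) by factoring powers of 7 out of the numerator and denominator: v_7(36015/19) = 4. Step 2 — apply |x|_p = p^{-v_p(x)} = 7^{-4} = 1/2401.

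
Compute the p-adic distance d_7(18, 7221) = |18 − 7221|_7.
d_7(18, 7221) = 1/2401

Step 1 — x − y = 18 − 7221 = -7203. Step 2 — v_7(-7203) = 4 (factor: -7203 = −(7^4 · 3); the sign does not affect v_p). Step 3 — |x − y|_7 = 7^{-4} = 1/2401.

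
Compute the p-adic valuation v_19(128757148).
v_19(128757148) = 5

v_19(n) is the largest exponent k such that 19^k divides n. Factor out: 128757148 = 19^5 · 52. (Sign doesn't affect v_p.) So v_19(128757148) = 5.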